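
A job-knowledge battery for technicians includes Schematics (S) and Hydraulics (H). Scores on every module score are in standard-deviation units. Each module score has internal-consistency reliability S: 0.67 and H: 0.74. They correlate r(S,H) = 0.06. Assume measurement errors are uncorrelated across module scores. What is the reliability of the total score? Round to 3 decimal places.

0.722

Var(S+H) = 2 + 2·[0.06] = 2 + 0.12 = 2.12.
Because errors are independent across components, Cov(Tᵢ,Tⱼ) = Cov(Xᵢ,Xⱼ); the off-diagonal part of the true-score variance is the same as above.
True-score variance = [0.67 + 0.74] + 0.12 = 1.41 + 0.12 = 1.53.
Reliability = 1.53 / 2.12 = 0.722.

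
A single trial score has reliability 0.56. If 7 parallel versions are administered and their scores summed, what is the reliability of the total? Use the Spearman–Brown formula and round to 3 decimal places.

0.899

ρ_k = kρ / (1 + (k−1)ρ) = 7·0.56 / (1 + 6·0.56) = 3.920 / 4.360 = 0.899.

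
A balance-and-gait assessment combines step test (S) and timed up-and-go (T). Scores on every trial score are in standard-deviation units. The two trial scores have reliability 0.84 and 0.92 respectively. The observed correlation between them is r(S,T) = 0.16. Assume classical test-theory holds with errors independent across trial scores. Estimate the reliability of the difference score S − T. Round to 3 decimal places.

0.857

Var(S−T) = 1 + 1 − 2·0.16 = 2 − 0.32 = 1.68.
Under uncorrelated errors the observed covariances equal the true-score covariances, so only the own-variance terms attenuate.
True-score variance = [0.84 + 0.92] − 0.32 = 1.76 − 0.32 = 1.44.
Reliability = 1.44 / 1.68 = 0.857.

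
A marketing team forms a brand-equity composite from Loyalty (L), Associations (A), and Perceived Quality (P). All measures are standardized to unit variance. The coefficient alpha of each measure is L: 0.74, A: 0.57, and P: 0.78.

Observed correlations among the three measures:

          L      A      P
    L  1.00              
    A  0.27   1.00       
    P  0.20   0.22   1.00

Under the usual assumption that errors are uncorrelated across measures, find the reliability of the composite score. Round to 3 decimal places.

0.792

Var(L+A+P) = 3 + 2·[0.27 + 0.20 + 0.22] = 3 + 1.38 = 4.38.
Because errors are independent across components, Cov(Tᵢ,Tⱼ) = Cov(Xᵢ,Xⱼ); the off-diagonal part of the true-score variance is the same as above.
True-score variance = [0.74 + 0.57 + 0.78] + 1.38 = 2.09 + 1.38 = 3.47.
Reliability = 3.47 / 4.38 = 0.792.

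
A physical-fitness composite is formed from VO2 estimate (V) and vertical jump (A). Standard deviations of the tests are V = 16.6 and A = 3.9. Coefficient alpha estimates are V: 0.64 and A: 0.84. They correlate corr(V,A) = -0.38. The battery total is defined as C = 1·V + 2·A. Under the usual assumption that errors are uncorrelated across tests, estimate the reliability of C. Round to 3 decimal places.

Var(C) = 16.6² + 2²·3.9² + 2·[2·16.6·3.9·(-0.38)] = 336.4 − 98.4048 = 237.995.
With uncorrelated errors the cross-covariances are all true-score covariance, so they carry over unchanged; only the diagonal terms shrink to ρᵢσᵢ².
True-score variance = [16.6²·0.64 + 2²·3.9²·0.84] − 98.4048 = 227.464 − 98.4048 = 129.059.
Reliability = 129.059 / 237.995 = 0.542.

0.542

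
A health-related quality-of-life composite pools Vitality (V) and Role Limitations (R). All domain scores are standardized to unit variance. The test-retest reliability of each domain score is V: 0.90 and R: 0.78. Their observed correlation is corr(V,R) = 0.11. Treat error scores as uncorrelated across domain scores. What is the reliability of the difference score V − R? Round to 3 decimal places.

Var(V−R) = 1 + 1 − 2·0.11 = 2 − 0.22 = 1.78.
Because errors are independent across components, Cov(Tᵢ,Tⱼ) = Cov(Xᵢ,Xⱼ); the off-diagonal part of the true-score variance is the same as above.
True-score variance = [0.90 + 0.78] − 0.22 = 1.68 − 0.22 = 1.46.
Reliability = 1.46 / 1.78 = 0.820.

0.820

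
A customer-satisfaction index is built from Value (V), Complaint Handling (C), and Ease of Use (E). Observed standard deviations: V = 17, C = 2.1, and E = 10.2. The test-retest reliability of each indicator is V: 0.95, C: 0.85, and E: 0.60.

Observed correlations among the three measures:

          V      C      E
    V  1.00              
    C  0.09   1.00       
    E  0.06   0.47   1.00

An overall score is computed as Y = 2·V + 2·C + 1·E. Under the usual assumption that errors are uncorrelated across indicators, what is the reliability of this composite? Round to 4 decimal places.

0.9263

Var(Y) = 2²·17² + 2²·2.1² + 10.2² + 2·[4·17·2.1·0.09 + 2·17·10.2·0.06 + 2·2.1·10.2·0.47] = 1277.68 + 107.59 = 1385.27.
With uncorrelated errors the cross-covariances are all true-score covariance, so they carry over unchanged; only the diagonal terms shrink to ρᵢσᵢ².
True-score variance = [2²·17²·0.95 + 2²·2.1²·0.85 + 10.2²·0.60] + 107.59 = 1175.62 + 107.59 = 1283.21.
Reliability = 1283.21 / 1385.27 = 0.9263.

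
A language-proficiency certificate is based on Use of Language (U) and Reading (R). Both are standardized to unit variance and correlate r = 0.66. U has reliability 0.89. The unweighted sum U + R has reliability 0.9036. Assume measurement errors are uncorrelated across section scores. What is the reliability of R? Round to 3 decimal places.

0.790

Var(U+R) = 2 + 2·0.66 = 3.320.
True-score variance = ρ_U + ρ_R + 2·0.66, so 0.9036 = (0.89 + ρ_R + 1.32) / 3.320.
ρ_R = 0.9036·3.320 − 0.89 − 1.32 = 0.790.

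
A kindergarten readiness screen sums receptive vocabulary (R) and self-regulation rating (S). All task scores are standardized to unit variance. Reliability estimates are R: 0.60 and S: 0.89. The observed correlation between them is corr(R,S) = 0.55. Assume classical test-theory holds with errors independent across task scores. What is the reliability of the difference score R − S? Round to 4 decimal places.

0.4333

Var(R−S) = 1 + 1 − 2·0.55 = 2 − 1.1 = 0.9.
Under uncorrelated errors the observed covariances equal the true-score covariances, so only the own-variance terms attenuate.
True-score variance = [0.60 + 0.89] − 1.1 = 1.49 − 1.1 = 0.39.
Reliability = 0.39 / 0.9 = 0.4333.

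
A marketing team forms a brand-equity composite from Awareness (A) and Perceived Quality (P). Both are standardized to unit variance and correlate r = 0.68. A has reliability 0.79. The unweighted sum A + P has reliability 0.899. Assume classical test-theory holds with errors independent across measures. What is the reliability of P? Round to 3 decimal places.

0.871

Var(A+P) = 2 + 2·0.68 = 3.360.
True-score variance = ρ_A + ρ_P + 2·0.68, so 0.899 = (0.79 + ρ_P + 1.36) / 3.360.
ρ_P = 0.899·3.360 − 0.79 − 1.36 = 0.871.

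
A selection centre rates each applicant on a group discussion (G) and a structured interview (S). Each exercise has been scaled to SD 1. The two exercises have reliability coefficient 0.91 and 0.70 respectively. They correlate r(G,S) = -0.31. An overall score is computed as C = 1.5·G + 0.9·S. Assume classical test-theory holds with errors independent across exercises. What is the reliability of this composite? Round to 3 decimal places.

Var(C) = 1.5² + 0.9² + 2·[1.35·(-0.31)] = 3.06 − 0.837 = 2.223.
Because errors are independent across components, Cov(Tᵢ,Tⱼ) = Cov(Xᵢ,Xⱼ); the off-diagonal part of the true-score variance is the same as above.
True-score variance = [1.5²·0.91 + 0.9²·0.70] − 0.837 = 2.6145 − 0.837 = 1.7775.
Reliability = 1.7775 / 2.223 = 0.800.

0.800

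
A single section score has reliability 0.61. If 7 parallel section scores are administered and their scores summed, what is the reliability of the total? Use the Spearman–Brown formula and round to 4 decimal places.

ρ_k = kρ / (1 + (k−1)ρ) = 7·0.61 / (1 + 6·0.61) = 4.270 / 4.660 = 0.9163.

0.9163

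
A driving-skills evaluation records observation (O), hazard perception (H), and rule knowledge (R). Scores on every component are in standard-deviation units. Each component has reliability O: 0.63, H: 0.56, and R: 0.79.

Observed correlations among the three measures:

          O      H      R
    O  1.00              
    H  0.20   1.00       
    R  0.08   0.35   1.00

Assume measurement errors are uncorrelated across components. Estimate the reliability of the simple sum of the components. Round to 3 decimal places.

Var(O+H+R) = 3 + 2·[0.20 + 0.08 + 0.35] = 3 + 1.26 = 4.26.
Under uncorrelated errors the observed covariances equal the true-score covariances, so only the own-variance terms attenuate.
True-score variance = [0.63 + 0.56 + 0.79] + 1.26 = 1.98 + 1.26 = 3.24.
Reliability = 3.24 / 4.26 = 0.761.

0.761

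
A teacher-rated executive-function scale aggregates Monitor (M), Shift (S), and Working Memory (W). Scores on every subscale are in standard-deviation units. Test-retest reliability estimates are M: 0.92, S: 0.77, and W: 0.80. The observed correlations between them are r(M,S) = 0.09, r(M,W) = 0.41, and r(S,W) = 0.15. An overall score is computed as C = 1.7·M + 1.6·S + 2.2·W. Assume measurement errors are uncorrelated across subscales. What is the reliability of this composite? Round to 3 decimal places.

Var(C) = 1.7² + 1.6² + 2.2² + 2·[2.72·0.09 + 3.74·0.41 + 3.52·0.15] = 10.29 + 4.6124 = 14.9024.
With uncorrelated errors the cross-covariances are all true-score covariance, so they carry over unchanged; only the diagonal terms shrink to ρᵢσᵢ².
True-score variance = [1.7²·0.92 + 1.6²·0.77 + 2.2²·0.80] + 4.6124 = 8.502 + 4.6124 = 13.1144.
Reliability = 13.1144 / 14.9024 = 0.880.

0.880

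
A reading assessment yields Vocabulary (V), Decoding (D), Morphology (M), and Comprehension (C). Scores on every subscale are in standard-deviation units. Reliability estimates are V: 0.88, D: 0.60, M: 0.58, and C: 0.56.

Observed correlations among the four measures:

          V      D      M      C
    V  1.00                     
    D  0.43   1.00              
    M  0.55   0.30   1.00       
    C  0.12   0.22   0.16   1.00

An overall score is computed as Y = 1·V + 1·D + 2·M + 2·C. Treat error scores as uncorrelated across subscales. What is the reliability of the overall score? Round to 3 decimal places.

Var(Y) = 1 + 1 + 2² + 2² + 2·[0.43 + 2·0.55 + 2·0.12 + 2·0.30 + 2·0.22 + 4·0.16] = 10 + 6.9 = 16.9.
Under uncorrelated errors the observed covariances equal the true-score covariances, so only the own-variance terms attenuate.
True-score variance = [0.88 + 0.60 + 2²·0.58 + 2²·0.56] + 6.9 = 6.04 + 6.9 = 12.94.
Reliability = 12.94 / 16.9 = 0.766.

0.766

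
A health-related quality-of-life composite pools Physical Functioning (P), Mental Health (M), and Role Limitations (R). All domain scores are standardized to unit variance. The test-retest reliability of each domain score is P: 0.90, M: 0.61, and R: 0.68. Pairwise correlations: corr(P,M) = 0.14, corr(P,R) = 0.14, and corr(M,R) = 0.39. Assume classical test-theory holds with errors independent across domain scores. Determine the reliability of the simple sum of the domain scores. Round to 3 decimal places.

Var(P+M+R) = 3 + 2·[0.14 + 0.14 + 0.39] = 3 + 1.34 = 4.34.
With uncorrelated errors the cross-covariances are all true-score covariance, so they carry over unchanged; only the diagonal terms shrink to ρᵢσᵢ².
True-score variance = [0.90 + 0.61 + 0.68] + 1.34 = 2.19 + 1.34 = 3.53.
Reliability = 3.53 / 4.34 = 0.813.

0.813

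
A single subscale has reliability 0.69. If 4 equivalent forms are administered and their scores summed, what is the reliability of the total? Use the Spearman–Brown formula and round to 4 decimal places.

0.8990

ρ_k = kρ / (1 + (k−1)ρ) = 4·0.69 / (1 + 3·0.69) = 2.760 / 3.070 = 0.8990.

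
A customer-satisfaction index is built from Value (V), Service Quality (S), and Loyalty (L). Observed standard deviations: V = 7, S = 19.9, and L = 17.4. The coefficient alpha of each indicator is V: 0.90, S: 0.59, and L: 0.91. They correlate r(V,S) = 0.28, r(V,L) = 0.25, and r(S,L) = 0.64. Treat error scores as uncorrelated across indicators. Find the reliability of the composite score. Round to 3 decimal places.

Var(V+S+L) = 7² + 19.9² + 17.4² + 2·[7·19.9·0.28 + 7·17.4·0.25 + 19.9·17.4·0.64] = 747.77 + 582.121 = 1329.89.
Because errors are independent across components, Cov(Tᵢ,Tⱼ) = Cov(Xᵢ,Xⱼ); the off-diagonal part of the true-score variance is the same as above.
True-score variance = [7²·0.90 + 19.9²·0.59 + 17.4²·0.91] + 582.121 = 553.257 + 582.121 = 1135.38.
Reliability = 1135.38 / 1329.89 = 0.854.

0.854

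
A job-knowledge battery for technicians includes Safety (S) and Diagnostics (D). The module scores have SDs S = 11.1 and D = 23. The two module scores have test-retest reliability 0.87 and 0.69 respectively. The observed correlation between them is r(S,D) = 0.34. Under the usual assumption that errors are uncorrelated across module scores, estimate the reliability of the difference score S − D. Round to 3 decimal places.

Var(S−D) = 11.1² + 23² − 2·11.1·23·0.34 = 652.21 − 173.604 = 478.606.
With uncorrelated errors the cross-covariances are all true-score covariance, so they carry over unchanged; only the diagonal terms shrink to ρᵢσᵢ².
True-score variance = [11.1²·0.87 + 23²·0.69] − 173.604 = 472.203 − 173.604 = 298.599.
Reliability = 298.599 / 478.606 = 0.624.

0.624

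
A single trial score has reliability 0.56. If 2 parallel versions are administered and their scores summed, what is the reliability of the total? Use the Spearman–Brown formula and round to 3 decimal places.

ρ_k = kρ / (1 + (k−1)ρ) = 2·0.56 / (1 + 1·0.56) = 1.120 / 1.560 = 0.718.

0.718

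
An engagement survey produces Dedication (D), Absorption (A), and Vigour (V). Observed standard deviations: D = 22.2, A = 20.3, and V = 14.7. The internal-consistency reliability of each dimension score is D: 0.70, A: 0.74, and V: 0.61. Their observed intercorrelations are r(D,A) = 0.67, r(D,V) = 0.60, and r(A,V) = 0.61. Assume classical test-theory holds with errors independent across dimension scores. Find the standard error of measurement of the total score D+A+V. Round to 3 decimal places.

18.419

Var(total) = 1121.02 + 1359.55 = 2480.57.
True-score variance = 781.75 + 1359.55 = 2141.3, so reliability = 0.8632.
Error variance = 2480.57 − 2141.3 = 339.271; SEM = √339.271 = 18.419.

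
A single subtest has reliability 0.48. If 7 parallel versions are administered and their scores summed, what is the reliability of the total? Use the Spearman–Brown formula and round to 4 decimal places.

ρ_k = kρ / (1 + (k−1)ρ) = 7·0.48 / (1 + 6·0.48) = 3.360 / 3.880 = 0.8660.

0.8660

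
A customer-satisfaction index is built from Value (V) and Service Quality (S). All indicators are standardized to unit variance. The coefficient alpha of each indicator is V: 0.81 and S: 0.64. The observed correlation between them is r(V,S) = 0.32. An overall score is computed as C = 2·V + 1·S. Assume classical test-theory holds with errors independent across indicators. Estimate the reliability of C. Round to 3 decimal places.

Var(C) = 2² + 1 + 2·[2·0.32] = 5 + 1.28 = 6.28.
With uncorrelated errors the cross-covariances are all true-score covariance, so they carry over unchanged; only the diagonal terms shrink to ρᵢσᵢ².
True-score variance = [2²·0.81 + 0.64] + 1.28 = 3.88 + 1.28 = 5.16.
Reliability = 5.16 / 6.28 = 0.822.

0.822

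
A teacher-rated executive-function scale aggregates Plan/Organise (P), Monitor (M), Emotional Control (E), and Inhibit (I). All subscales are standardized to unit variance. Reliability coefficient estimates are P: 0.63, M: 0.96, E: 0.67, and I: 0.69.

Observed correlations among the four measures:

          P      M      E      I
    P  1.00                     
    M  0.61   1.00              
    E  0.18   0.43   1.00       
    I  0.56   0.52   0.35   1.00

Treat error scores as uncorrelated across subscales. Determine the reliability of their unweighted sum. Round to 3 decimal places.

0.887

Var(P+M+E+I) = 4 + 2·[0.61 + 0.18 + 0.56 + 0.43 + 0.52 + 0.35] = 4 + 5.3 = 9.3.
With uncorrelated errors the cross-covariances are all true-score covariance, so they carry over unchanged; only the diagonal terms shrink to ρᵢσᵢ².
True-score variance = [0.63 + 0.96 + 0.67 + 0.69] + 5.3 = 2.95 + 5.3 = 8.25.
Reliability = 8.25 / 9.3 = 0.887.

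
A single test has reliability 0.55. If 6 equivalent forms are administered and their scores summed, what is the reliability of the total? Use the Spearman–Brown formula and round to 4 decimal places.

0.8800

ρ_k = kρ / (1 + (k−1)ρ) = 6·0.55 / (1 + 5·0.55) = 3.300 / 3.750 = 0.8800.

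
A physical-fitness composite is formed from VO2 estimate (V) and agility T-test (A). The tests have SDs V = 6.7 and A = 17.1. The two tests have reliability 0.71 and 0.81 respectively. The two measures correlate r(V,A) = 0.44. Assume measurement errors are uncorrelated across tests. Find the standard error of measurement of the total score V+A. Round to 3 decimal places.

Var(total) = 337.3 + 100.822 = 438.122.
True-score variance = 268.724 + 100.822 = 369.546, so reliability = 0.8435.
Error variance = 438.122 − 369.546 = 68.576; SEM = √68.576 = 8.281.

8.281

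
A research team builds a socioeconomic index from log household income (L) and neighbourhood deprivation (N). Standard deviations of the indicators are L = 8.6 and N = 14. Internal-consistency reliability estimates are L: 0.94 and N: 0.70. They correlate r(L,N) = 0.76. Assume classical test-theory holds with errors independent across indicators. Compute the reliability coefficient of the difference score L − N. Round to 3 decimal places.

Var(L−N) = 8.6² + 14² − 2·8.6·14·0.76 = 269.96 − 183.008 = 86.952.
Because errors are independent across components, Cov(Tᵢ,Tⱼ) = Cov(Xᵢ,Xⱼ); the off-diagonal part of the true-score variance is the same as above.
True-score variance = [8.6²·0.94 + 14²·0.70] − 183.008 = 206.722 − 183.008 = 23.7144.
Reliability = 23.7144 / 86.952 = 0.273.

0.273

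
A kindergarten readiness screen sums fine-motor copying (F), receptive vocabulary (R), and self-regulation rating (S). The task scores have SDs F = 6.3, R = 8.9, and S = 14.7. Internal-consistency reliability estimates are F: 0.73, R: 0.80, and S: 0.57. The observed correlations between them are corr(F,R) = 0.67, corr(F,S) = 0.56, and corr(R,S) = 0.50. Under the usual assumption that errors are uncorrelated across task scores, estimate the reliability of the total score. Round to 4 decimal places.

0.8147

Var(F+R+S) = 6.3² + 8.9² + 14.7² + 2·[6.3·8.9·0.67 + 6.3·14.7·0.56 + 8.9·14.7·0.50] = 334.99 + 309.687 = 644.677.
Under uncorrelated errors the observed covariances equal the true-score covariances, so only the own-variance terms attenuate.
True-score variance = [6.3²·0.73 + 8.9²·0.80 + 14.7²·0.57] + 309.687 = 215.513 + 309.687 = 525.2.
Reliability = 525.2 / 644.677 = 0.8147.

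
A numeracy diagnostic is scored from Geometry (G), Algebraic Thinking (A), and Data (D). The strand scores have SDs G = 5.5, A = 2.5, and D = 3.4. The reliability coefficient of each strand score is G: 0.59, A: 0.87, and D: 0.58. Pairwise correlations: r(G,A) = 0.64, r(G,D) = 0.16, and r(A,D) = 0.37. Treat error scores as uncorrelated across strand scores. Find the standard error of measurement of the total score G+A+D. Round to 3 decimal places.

4.251

Var(total) = 48.06 + 29.874 = 77.934.
True-score variance = 29.9898 + 29.874 = 59.8638, so reliability = 0.7681.
Error variance = 77.934 − 59.8638 = 18.0702; SEM = √18.0702 = 4.251.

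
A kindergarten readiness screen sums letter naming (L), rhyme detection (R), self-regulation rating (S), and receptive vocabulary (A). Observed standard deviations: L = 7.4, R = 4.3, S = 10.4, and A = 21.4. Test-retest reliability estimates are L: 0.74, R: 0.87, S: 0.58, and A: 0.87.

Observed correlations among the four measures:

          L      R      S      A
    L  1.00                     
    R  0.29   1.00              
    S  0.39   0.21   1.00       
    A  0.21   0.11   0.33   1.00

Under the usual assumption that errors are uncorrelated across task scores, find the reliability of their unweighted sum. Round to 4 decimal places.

Var(L+R+S+A) = 7.4² + 4.3² + 10.4² + 21.4² + 2·[7.4·4.3·0.29 + 7.4·10.4·0.39 + 7.4·21.4·0.21 + 4.3·10.4·0.21 + 4.3·21.4·0.11 + 10.4·21.4·0.33] = 639.37 + 330.912 = 970.282.
Because errors are independent across components, Cov(Tᵢ,Tⱼ) = Cov(Xᵢ,Xⱼ); the off-diagonal part of the true-score variance is the same as above.
True-score variance = [7.4²·0.74 + 4.3²·0.87 + 10.4²·0.58 + 21.4²·0.87] + 330.912 = 517.767 + 330.912 = 848.679.
Reliability = 848.679 / 970.282 = 0.8747.

0.8747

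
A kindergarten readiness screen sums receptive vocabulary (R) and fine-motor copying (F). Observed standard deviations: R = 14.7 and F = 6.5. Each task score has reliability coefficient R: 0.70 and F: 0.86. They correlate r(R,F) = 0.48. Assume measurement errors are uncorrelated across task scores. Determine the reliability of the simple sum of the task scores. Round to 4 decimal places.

0.7979

Var(R+F) = 14.7² + 6.5² + 2·[14.7·6.5·0.48] = 258.34 + 91.728 = 350.068.
With uncorrelated errors the cross-covariances are all true-score covariance, so they carry over unchanged; only the diagonal terms shrink to ρᵢσᵢ².
True-score variance = [14.7²·0.70 + 6.5²·0.86] + 91.728 = 187.598 + 91.728 = 279.326.
Reliability = 279.326 / 350.068 = 0.7979.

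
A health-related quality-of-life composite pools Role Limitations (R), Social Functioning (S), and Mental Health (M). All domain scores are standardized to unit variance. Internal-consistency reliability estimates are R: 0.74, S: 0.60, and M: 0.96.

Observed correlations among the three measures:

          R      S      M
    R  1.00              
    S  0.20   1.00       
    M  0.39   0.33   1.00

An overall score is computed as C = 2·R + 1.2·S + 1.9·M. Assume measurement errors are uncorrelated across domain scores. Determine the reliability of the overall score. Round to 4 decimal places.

0.8784

Var(C) = 2² + 1.2² + 1.9² + 2·[2.4·0.20 + 3.8·0.39 + 2.28·0.33] = 9.05 + 5.4288 = 14.4788.
Because errors are independent across components, Cov(Tᵢ,Tⱼ) = Cov(Xᵢ,Xⱼ); the off-diagonal part of the true-score variance is the same as above.
True-score variance = [2²·0.74 + 1.2²·0.60 + 1.9²·0.96] + 5.4288 = 7.2896 + 5.4288 = 12.7184.
Reliability = 12.7184 / 14.4788 = 0.8784.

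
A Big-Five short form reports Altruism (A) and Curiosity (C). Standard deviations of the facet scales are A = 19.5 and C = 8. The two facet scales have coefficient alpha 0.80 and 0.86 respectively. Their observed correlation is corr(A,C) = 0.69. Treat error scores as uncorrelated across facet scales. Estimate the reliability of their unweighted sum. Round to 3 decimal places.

0.871

Var(A+C) = 19.5² + 8² + 2·[19.5·8·0.69] = 444.25 + 215.28 = 659.53.
With uncorrelated errors the cross-covariances are all true-score covariance, so they carry over unchanged; only the diagonal terms shrink to ρᵢσᵢ².
True-score variance = [19.5²·0.80 + 8²·0.86] + 215.28 = 359.24 + 215.28 = 574.52.
Reliability = 574.52 / 659.53 = 0.871.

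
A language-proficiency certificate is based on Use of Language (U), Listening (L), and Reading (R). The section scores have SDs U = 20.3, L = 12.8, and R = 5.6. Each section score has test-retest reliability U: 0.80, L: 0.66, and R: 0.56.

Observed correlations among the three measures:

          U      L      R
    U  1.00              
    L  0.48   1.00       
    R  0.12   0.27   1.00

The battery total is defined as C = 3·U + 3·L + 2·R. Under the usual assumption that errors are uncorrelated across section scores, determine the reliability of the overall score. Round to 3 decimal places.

0.837

Var(C) = 3²·20.3² + 3²·12.8² + 2²·5.6² + 2·[9·20.3·12.8·0.48 + 6·20.3·5.6·0.12 + 6·12.8·5.6·0.27] = 5308.81 + 2640.96 = 7949.77.
Under uncorrelated errors the observed covariances equal the true-score covariances, so only the own-variance terms attenuate.
True-score variance = [3²·20.3²·0.80 + 3²·12.8²·0.66 + 2²·5.6²·0.56] + 2640.96 = 4010.5 + 2640.96 = 6651.46.
Reliability = 6651.46 / 7949.77 = 0.837.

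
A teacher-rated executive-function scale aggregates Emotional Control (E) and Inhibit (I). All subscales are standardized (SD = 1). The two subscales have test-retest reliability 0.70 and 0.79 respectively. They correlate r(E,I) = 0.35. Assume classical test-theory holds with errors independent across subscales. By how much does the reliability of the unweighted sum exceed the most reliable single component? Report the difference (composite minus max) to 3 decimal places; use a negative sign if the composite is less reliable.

Var(sum) = 2 + 0.7 = 2.7; true-score variance = 1.49 + 0.7 = 2.19; composite reliability = 0.8111.
Max component reliability = 0.7900.
Difference = 0.8111 − 0.7900 = 0.021.

0.021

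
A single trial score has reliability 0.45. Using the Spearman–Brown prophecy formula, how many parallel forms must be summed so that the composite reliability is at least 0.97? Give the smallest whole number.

k ≥ ρ*(1−ρ₁)/(ρ₁(1−ρ*)) = 0.97·0.55 / (0.45·0.03) = 39.519.
Smallest integer k = 40.

40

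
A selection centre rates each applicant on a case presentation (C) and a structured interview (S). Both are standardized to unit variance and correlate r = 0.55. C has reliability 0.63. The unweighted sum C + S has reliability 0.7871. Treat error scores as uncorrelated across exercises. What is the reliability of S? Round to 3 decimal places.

Var(C+S) = 2 + 2·0.55 = 3.100.
True-score variance = ρ_C + ρ_S + 2·0.55, so 0.7871 = (0.63 + ρ_S + 1.10) / 3.100.
ρ_S = 0.7871·3.100 − 0.63 − 1.10 = 0.710.

0.710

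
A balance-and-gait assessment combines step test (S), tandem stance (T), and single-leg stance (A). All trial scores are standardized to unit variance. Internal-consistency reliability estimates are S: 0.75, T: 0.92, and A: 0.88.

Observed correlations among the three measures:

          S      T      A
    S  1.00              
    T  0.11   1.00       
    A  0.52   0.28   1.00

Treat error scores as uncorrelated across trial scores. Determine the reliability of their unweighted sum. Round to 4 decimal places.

0.9066

Var(S+T+A) = 3 + 2·[0.11 + 0.52 + 0.28] = 3 + 1.82 = 4.82.
Under uncorrelated errors the observed covariances equal the true-score covariances, so only the own-variance terms attenuate.
True-score variance = [0.75 + 0.92 + 0.88] + 1.82 = 2.55 + 1.82 = 4.37.
Reliability = 4.37 / 4.82 = 0.9066.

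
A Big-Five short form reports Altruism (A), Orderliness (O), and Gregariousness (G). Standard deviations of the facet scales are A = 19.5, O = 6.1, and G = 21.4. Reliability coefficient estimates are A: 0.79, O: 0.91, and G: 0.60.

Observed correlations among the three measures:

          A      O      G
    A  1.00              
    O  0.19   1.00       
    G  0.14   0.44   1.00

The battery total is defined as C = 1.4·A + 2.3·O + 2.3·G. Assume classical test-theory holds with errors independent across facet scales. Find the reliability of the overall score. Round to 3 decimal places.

0.746

Var(C) = 1.4²·19.5² + 2.3²·6.1² + 2.3²·21.4² + 2·[3.22·19.5·6.1·0.19 + 3.22·19.5·21.4·0.14 + 5.29·6.1·21.4·0.44] = 3364.74 + 1129.47 = 4494.21.
Because errors are independent across components, Cov(Tᵢ,Tⱼ) = Cov(Xᵢ,Xⱼ); the off-diagonal part of the true-score variance is the same as above.
True-score variance = [1.4²·19.5²·0.79 + 2.3²·6.1²·0.91 + 2.3²·21.4²·0.60] + 1129.47 = 2221.47 + 1129.47 = 3350.94.
Reliability = 3350.94 / 4494.21 = 0.746.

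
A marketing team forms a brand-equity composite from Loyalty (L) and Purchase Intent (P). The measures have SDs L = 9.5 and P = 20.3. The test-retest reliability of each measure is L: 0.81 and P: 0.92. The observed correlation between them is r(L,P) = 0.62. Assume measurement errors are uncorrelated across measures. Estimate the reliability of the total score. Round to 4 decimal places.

Var(L+P) = 9.5² + 20.3² + 2·[9.5·20.3·0.62] = 502.34 + 239.134 = 741.474.
Because errors are independent across components, Cov(Tᵢ,Tⱼ) = Cov(Xᵢ,Xⱼ); the off-diagonal part of the true-score variance is the same as above.
True-score variance = [9.5²·0.81 + 20.3²·0.92] + 239.134 = 452.225 + 239.134 = 691.359.
Reliability = 691.359 / 741.474 = 0.9324.

0.9324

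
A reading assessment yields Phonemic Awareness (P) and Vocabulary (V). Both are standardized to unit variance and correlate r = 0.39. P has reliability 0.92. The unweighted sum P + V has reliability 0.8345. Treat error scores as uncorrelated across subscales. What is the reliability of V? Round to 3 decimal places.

Var(P+V) = 2 + 2·0.39 = 2.780.
True-score variance = ρ_P + ρ_V + 2·0.39, so 0.8345 = (0.92 + ρ_V + 0.78) / 2.780.
ρ_V = 0.8345·2.780 − 0.92 − 0.78 = 0.620.

0.620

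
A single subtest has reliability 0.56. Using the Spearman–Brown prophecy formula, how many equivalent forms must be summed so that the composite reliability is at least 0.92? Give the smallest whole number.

k ≥ ρ*(1−ρ₁)/(ρ₁(1−ρ*)) = 0.92·0.44 / (0.56·0.08) = 9.036.
Smallest integer k = 10.

10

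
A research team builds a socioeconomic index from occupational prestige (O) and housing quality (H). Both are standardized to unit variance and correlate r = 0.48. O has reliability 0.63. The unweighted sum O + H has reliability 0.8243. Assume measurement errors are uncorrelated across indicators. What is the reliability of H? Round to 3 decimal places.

Var(O+H) = 2 + 2·0.48 = 2.960.
True-score variance = ρ_O + ρ_H + 2·0.48, so 0.8243 = (0.63 + ρ_H + 0.96) / 2.960.
ρ_H = 0.8243·2.960 − 0.63 − 0.96 = 0.850.

0.850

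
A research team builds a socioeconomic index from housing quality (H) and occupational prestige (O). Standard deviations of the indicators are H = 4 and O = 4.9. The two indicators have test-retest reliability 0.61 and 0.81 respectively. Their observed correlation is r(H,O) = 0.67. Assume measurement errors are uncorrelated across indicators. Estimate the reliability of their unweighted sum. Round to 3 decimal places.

Var(H+O) = 4² + 4.9² + 2·[4·4.9·0.67] = 40.01 + 26.264 = 66.274.
Because errors are independent across components, Cov(Tᵢ,Tⱼ) = Cov(Xᵢ,Xⱼ); the off-diagonal part of the true-score variance is the same as above.
True-score variance = [4²·0.61 + 4.9²·0.81] + 26.264 = 29.2081 + 26.264 = 55.4721.
Reliability = 55.4721 / 66.274 = 0.837.

0.837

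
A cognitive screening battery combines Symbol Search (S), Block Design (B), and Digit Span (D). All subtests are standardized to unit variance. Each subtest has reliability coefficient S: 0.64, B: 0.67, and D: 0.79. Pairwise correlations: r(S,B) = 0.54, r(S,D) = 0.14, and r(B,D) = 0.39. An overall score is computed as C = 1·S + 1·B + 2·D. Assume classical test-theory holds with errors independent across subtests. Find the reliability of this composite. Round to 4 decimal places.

Var(C) = 1 + 1 + 2² + 2·[0.54 + 2·0.14 + 2·0.39] = 6 + 3.2 = 9.2.
Because errors are independent across components, Cov(Tᵢ,Tⱼ) = Cov(Xᵢ,Xⱼ); the off-diagonal part of the true-score variance is the same as above.
True-score variance = [0.64 + 0.67 + 2²·0.79] + 3.2 = 4.47 + 3.2 = 7.67.
Reliability = 7.67 / 9.2 = 0.8337.

0.8337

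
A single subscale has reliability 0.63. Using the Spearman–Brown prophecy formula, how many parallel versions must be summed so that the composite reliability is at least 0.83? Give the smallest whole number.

k ≥ ρ*(1−ρ₁)/(ρ₁(1−ρ*)) = 0.83·0.37 / (0.63·0.17) = 2.867.
Smallest integer k = 3.

3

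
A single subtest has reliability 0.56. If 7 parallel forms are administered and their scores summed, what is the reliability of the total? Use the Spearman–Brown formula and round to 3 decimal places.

ρ_k = kρ / (1 + (k−1)ρ) = 7·0.56 / (1 + 6·0.56) = 3.920 / 4.360 = 0.899.

0.899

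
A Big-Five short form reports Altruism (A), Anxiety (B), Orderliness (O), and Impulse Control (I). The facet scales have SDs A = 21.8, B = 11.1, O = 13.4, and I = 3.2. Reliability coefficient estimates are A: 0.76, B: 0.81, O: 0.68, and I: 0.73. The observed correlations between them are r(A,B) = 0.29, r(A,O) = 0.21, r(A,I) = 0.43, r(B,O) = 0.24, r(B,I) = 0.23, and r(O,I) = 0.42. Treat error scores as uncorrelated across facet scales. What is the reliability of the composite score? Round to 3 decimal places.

Var(A+B+O+I) = 21.8² + 11.1² + 13.4² + 3.2² + 2·[21.8·11.1·0.29 + 21.8·13.4·0.21 + 21.8·3.2·0.43 + 11.1·13.4·0.24 + 11.1·3.2·0.23 + 13.4·3.2·0.42] = 788.25 + 446.786 = 1235.04.
Because errors are independent across components, Cov(Tᵢ,Tⱼ) = Cov(Xᵢ,Xⱼ); the off-diagonal part of the true-score variance is the same as above.
True-score variance = [21.8²·0.76 + 11.1²·0.81 + 13.4²·0.68 + 3.2²·0.73] + 446.786 = 590.559 + 446.786 = 1037.34.
Reliability = 1037.34 / 1235.04 = 0.840.

0.840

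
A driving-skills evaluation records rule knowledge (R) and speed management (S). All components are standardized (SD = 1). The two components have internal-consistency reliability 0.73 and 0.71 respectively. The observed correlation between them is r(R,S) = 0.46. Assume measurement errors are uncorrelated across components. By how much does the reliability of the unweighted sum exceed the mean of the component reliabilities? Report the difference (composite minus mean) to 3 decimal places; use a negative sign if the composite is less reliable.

0.088

Var(sum) = 2 + 0.92 = 2.92; true-score variance = 1.44 + 0.92 = 2.36; composite reliability = 0.8082.
Mean component reliability = 0.7200.
Difference = 0.8082 − 0.7200 = 0.088.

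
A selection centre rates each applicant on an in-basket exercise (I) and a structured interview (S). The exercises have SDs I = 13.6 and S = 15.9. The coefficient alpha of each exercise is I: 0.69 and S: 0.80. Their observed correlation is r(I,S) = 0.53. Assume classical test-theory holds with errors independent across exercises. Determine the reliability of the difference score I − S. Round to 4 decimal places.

Var(I−S) = 13.6² + 15.9² − 2·13.6·15.9·0.53 = 437.77 − 229.214 = 208.556.
With uncorrelated errors the cross-covariances are all true-score covariance, so they carry over unchanged; only the diagonal terms shrink to ρᵢσᵢ².
True-score variance = [13.6²·0.69 + 15.9²·0.80] − 229.214 = 329.87 − 229.214 = 100.656.
Reliability = 100.656 / 208.556 = 0.4826.

0.4826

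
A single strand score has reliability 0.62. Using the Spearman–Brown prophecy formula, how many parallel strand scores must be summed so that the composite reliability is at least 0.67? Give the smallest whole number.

2

k ≥ ρ*(1−ρ₁)/(ρ₁(1−ρ*)) = 0.67·0.38 / (0.62·0.33) = 1.244.
Smallest integer k = 2.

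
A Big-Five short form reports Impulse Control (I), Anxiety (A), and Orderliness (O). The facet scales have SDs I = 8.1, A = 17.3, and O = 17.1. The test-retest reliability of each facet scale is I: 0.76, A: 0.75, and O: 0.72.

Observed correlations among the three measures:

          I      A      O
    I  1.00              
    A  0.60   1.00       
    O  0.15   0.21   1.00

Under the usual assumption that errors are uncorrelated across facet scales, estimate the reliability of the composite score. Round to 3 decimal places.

0.826

Var(I+A+O) = 8.1² + 17.3² + 17.1² + 2·[8.1·17.3·0.60 + 8.1·17.1·0.15 + 17.3·17.1·0.21] = 657.31 + 333.958 = 991.268.
With uncorrelated errors the cross-covariances are all true-score covariance, so they carry over unchanged; only the diagonal terms shrink to ρᵢσᵢ².
True-score variance = [8.1²·0.76 + 17.3²·0.75 + 17.1²·0.72] + 333.958 = 484.866 + 333.958 = 818.824.
Reliability = 818.824 / 991.268 = 0.826.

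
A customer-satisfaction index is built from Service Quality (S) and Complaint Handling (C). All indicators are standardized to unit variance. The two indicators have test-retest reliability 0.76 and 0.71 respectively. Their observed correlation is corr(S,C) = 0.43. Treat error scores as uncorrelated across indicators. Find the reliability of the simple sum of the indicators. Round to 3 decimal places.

0.815

Var(S+C) = 2 + 2·[0.43] = 2 + 0.86 = 2.86.
Because errors are independent across components, Cov(Tᵢ,Tⱼ) = Cov(Xᵢ,Xⱼ); the off-diagonal part of the true-score variance is the same as above.
True-score variance = [0.76 + 0.71] + 0.86 = 1.47 + 0.86 = 2.33.
Reliability = 2.33 / 2.86 = 0.815.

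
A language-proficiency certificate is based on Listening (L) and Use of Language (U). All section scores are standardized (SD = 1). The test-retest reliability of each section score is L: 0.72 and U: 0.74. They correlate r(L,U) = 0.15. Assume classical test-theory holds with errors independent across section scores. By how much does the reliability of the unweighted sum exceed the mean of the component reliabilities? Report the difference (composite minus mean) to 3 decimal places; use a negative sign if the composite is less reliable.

0.035

Var(sum) = 2 + 0.3 = 2.3; true-score variance = 1.46 + 0.3 = 1.76; composite reliability = 0.7652.
Mean component reliability = 0.7300.
Difference = 0.7652 − 0.7300 = 0.035.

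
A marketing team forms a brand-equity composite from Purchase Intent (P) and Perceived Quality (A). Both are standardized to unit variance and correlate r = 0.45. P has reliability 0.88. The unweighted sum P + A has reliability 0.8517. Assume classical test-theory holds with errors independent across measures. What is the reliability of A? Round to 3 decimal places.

0.690

Var(P+A) = 2 + 2·0.45 = 2.900.
True-score variance = ρ_P + ρ_A + 2·0.45, so 0.8517 = (0.88 + ρ_A + 0.90) / 2.900.
ρ_A = 0.8517·2.900 − 0.88 − 0.90 = 0.690.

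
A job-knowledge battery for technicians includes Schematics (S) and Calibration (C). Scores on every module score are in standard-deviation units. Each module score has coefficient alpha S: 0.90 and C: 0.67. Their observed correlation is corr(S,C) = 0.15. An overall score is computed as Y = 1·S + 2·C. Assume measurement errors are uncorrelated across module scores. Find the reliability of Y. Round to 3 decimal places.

0.746

Var(Y) = 1 + 2² + 2·[2·0.15] = 5 + 0.6 = 5.6.
Under uncorrelated errors the observed covariances equal the true-score covariances, so only the own-variance terms attenuate.
True-score variance = [0.90 + 2²·0.67] + 0.6 = 3.58 + 0.6 = 4.18.
Reliability = 4.18 / 5.6 = 0.746.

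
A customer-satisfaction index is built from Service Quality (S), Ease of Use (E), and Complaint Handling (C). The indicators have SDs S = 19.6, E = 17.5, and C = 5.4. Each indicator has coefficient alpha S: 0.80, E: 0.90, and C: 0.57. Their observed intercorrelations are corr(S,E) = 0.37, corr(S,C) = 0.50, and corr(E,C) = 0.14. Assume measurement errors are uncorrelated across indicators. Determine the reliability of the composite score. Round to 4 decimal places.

0.8915

Var(S+E+C) = 19.6² + 17.5² + 5.4² + 2·[19.6·17.5·0.37 + 19.6·5.4·0.50 + 17.5·5.4·0.14] = 719.57 + 386.12 = 1105.69.
With uncorrelated errors the cross-covariances are all true-score covariance, so they carry over unchanged; only the diagonal terms shrink to ρᵢσᵢ².
True-score variance = [19.6²·0.80 + 17.5²·0.90 + 5.4²·0.57] + 386.12 = 599.574 + 386.12 = 985.694.
Reliability = 985.694 / 1105.69 = 0.8915.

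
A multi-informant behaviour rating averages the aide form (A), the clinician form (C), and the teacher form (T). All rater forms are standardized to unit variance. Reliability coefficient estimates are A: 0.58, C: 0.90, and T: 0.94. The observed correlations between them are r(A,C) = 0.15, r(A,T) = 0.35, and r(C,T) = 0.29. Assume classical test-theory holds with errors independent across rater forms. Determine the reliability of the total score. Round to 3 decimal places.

Var(A+C+T) = 3 + 2·[0.15 + 0.35 + 0.29] = 3 + 1.58 = 4.58.
Because errors are independent across components, Cov(Tᵢ,Tⱼ) = Cov(Xᵢ,Xⱼ); the off-diagonal part of the true-score variance is the same as above.
True-score variance = [0.58 + 0.90 + 0.94] + 1.58 = 2.42 + 1.58 = 4.
Reliability = 4 / 4.58 = 0.873.

0.873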